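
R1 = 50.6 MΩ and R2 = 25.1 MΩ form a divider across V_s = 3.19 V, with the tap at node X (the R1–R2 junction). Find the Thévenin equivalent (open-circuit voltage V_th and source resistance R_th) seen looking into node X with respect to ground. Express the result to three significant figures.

Open-circuit (no load on X): V_th = V_s · R2/(R1 + R2) = 3.19 × 25.1/(50.60 + 25.1) = 1.058 V.
Zeroing V_s shorts the top of R1 to ground, so R_th = R1 ‖ R2 = 16.78 MΩ.

V_th ≈ 1.06 V, R_th ≈ 16.8 MΩ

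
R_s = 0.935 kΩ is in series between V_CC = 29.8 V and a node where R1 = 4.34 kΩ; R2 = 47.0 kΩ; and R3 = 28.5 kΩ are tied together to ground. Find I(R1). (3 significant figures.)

Combine the parallel branches: R_p = (1/4.34 + 1/47.0 + 1/28.5)⁻¹ = 3.487 kΩ.
V_A by voltage divider: V_A = 29.8 × 3.487/(0.935 + 3.487) = 23.50 V.
I(R1) = V_A / R1 = 23.50/4.34 = 5.415 mA.

I ≈ 5.41 mA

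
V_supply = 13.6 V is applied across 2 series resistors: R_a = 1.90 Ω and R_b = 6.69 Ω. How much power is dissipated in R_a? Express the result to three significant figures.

P ≈ 4.76 W

ΣR = 8.590 Ω → I = 13.6/8.590 = 1.583 A.
P(R_a) = I²·R_a = (1.583)² × 1.90 = 4.763 W.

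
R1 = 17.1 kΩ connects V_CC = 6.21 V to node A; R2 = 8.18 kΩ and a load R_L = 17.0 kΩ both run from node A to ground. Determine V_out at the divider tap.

The load sits in parallel with R2, giving an effective lower resistance R2' = R2·R_L/(R2+R_L) = 5.523 kΩ.
Now apply the divider: V_out = 6.21 × 0.2441 = 1.516 V.

V_out ≈ 1.52 V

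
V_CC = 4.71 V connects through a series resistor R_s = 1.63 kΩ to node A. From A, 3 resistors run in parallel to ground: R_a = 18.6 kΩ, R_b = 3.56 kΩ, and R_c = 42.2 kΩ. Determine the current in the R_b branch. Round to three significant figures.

I ≈ 0.835 mA

Combine the parallel branches: R_p = (1/18.6 + 1/3.56 + 1/42.2)⁻¹ = 2.790 kΩ.
V_A by voltage divider: V_A = 4.71 × 2.790/(1.63 + 2.790) = 2.973 V.
Branch current I = V_A/R_b = 2.973/3.56 = 0.8352 mA.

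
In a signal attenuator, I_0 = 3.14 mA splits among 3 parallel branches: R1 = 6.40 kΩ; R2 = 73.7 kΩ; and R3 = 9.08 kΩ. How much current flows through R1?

ΣG = 1/6.40 + 1/73.7 + 1/9.08 = 0.2800.
Current divider: I(R1) = I_0 · G_k/ΣG = 3.14 × (0.1562/0.2800) = 3.14 × 0.5581 = 1.753 mA.

I ≈ 1.75 mA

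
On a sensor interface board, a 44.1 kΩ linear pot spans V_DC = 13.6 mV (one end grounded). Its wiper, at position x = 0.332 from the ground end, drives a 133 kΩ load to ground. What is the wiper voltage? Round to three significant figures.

Lower segment x·R_p = 14.64 kΩ; upper segment (1−x)·R_p = 29.46 kΩ.
Lower segment in parallel with the load: 14.64 ‖ 133 = 13.19 kΩ.
Then V_out = V_DC · 13.19/(29.46 + 13.19) = 4.206 mV.

V_out ≈ 4.21 mV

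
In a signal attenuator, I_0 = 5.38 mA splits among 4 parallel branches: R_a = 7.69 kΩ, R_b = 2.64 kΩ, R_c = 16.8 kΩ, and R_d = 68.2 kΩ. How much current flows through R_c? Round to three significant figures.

I ≈ 0.549 mA

Total conductance ΣG = 1/7.69 + 1/2.64 + 1/16.8 + 1/68.2 = 0.5830 (units of 1/kΩ).
Current divider: I(R_c) = I_0 · G_k/ΣG = 5.38 × (0.05952/0.5830) = 5.38 × 0.1021 = 0.5493 mA.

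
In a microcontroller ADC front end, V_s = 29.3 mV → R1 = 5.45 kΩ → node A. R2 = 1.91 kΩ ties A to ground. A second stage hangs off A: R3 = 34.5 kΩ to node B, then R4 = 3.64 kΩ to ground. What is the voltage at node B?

Looking into the second stage from A: R3 + R4 = 38.14 kΩ appears in parallel with R2.
R2 ‖ (R3+R4) = 1.819 kΩ.
So V_A = 29.3 × 0.2502 = 7.332 mV.
Stage 2 is unloaded, so V_B = V_A · R4/(R3+R4) = 7.332 × 3.64/38.14 = 0.6997 mV.

V_B ≈ 0.700 mV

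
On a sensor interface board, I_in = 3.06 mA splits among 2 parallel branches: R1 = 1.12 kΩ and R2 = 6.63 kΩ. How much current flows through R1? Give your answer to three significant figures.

Two-branch current divider: I_k = I_in · R_other/(R_1 + R_2).
I(R1) = 3.06 × 6.63/(1.12 + 6.63) = 3.06 × 0.8555 = 2.618 mA.

I ≈ 2.62 mA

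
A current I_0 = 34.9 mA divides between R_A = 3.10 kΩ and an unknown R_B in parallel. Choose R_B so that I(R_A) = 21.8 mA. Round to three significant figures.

In a two-way split, I_A/I_0 = R_B/(R_A + R_B).
With f = 0.6246, R_B = R_A · f/(1−f) = 3.10 × 1.664 = 5.159 kΩ.

R_B ≈ 5.16 kΩ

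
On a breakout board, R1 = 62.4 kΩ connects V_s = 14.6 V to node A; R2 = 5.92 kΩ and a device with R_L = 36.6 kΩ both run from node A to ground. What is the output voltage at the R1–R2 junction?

V_out ≈ 1.10 V

R2 ‖ R_L = (5.92 × 36.6)/(5.92 + 36.6) = 5.096 kΩ.
Now apply the divider: V_out = 14.6 × 0.07550 = 1.102 V.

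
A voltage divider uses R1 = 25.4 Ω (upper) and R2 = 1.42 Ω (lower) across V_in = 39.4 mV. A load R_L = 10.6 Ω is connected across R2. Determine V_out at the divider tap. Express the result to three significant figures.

V_out ≈ 1.85 mV

R2 ‖ R_L = (1.42 × 10.6)/(1.42 + 10.6) = 1.252 Ω.
Now apply the divider: V_out = 39.4 × 0.04698 = 1.851 mV.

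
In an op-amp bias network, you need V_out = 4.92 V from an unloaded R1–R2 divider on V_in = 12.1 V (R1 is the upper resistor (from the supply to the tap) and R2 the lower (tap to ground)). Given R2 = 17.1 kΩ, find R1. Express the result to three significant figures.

Required fraction k = V_out/V_in = 0.4066.
R1 = R2·(1/k − 1) = 17.1 × 1.459 = 24.95 kΩ.

R1 ≈ 25.0 kΩ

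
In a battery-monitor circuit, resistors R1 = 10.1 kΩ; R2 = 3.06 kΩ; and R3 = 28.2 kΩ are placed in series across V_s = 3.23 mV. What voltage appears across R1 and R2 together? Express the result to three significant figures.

Total series resistance ΣR = 10.1 + 3.06 + 28.2 = 41.36 kΩ.
R_{R1..R2} = 10.1 + 3.06 = 13.16 kΩ.
By the voltage-divider rule, V = 3.23 × 13.16/41.36 = 1.028 mV.

V ≈ 1.03 mV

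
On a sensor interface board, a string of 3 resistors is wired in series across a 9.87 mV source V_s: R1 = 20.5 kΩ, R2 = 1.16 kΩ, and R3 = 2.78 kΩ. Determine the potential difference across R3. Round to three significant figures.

V ≈ 1.12 mV

ΣR = 20.5 + 1.16 + 2.78 = 24.44 kΩ.
By the voltage-divider rule, V = 9.87 × 2.780/24.44 = 1.123 mV.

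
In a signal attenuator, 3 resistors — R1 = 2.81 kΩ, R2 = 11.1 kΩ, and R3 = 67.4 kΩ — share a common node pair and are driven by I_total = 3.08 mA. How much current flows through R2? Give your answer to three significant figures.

I ≈ 0.602 mA

Conductances: ΣG = 1/2.81 + 1/11.1 + 1/67.4 = 0.4608 (1/kΩ).
R2 takes the fraction G_k/ΣG = 0.09009/0.4608 = 0.1955, so I = 3.08 × 0.1955 = 0.6022 mA.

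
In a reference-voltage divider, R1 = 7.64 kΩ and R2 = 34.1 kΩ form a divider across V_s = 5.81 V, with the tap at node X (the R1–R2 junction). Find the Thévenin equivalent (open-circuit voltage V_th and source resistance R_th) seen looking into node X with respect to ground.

Open-circuit (no load on X): V_th = V_s · R2/(R1 + R2) = 5.81 × 34.1/(7.640 + 34.1) = 4.747 V.
Looking into X with the source shorted: R_th = R1·R2/(R1+R2) = 7.640 × 34.1/41.74 = 6.242 kΩ.

V_th ≈ 4.75 V, R_th ≈ 6.24 kΩ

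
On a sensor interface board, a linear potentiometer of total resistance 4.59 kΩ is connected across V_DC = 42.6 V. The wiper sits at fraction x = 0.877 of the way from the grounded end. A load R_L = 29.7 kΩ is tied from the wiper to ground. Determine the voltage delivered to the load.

Lower segment x·R_p = 4.025 kΩ; upper segment (1−x)·R_p = 0.5646 kΩ.
Lower segment in parallel with the load: 4.025 ‖ 29.7 = 3.545 kΩ.
Loaded-divider output: V_out = 42.6 × 0.8626 = 36.75 V.

V_out ≈ 36.7 V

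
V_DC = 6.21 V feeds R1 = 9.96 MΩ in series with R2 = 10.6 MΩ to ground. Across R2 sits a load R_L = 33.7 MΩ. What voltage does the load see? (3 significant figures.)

V_out ≈ 2.78 V

R2 ‖ R_L = (10.6 × 33.7)/(10.6 + 33.7) = 8.064 MΩ.
Voltage divider with the loaded lower leg: V_out = 6.21 × 8.064/(9.96 + 8.064) = 6.21 × 0.4474 = 2.778 V.
(Unloaded it would be 3.20 V; the load pulls it down.)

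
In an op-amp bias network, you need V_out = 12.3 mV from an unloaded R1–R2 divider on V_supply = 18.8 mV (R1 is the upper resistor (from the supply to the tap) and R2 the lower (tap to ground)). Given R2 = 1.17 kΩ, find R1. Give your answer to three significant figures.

R1 ≈ 0.618 kΩ

V_out/V_supply = R2/(R1+R2) = 0.6543.
So R1 = R2 · (V_supply/V_out − 1) = 1.17 × (18.8/12.3 − 1) = 1.17 × 0.5285 = 0.6183 kΩ.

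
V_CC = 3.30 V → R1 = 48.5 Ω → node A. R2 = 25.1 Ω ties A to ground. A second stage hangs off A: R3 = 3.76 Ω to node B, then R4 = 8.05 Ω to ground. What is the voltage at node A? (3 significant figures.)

The second stage (R3 + R4 = 11.81 Ω) loads node A in parallel with R2.
Effective lower resistance at A: R2 ‖ 11.81 = 8.031 Ω.
V_A = 3.30 × 8.031/(48.5 + 8.031) = 0.4688 V.

V_A ≈ 0.469 V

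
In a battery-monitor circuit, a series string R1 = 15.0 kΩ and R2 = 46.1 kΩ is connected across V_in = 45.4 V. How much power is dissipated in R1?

Series current I = V_in/ΣR = 45.4/61.10 = 0.7430 mA.
P(R1) = I²·R1 = (0.7430)² × 15.0 = 8.282 mW.

P ≈ 8.28 mW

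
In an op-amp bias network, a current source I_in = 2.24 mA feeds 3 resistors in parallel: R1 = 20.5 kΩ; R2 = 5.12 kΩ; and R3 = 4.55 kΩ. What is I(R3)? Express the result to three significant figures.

I ≈ 1.06 mA

Total conductance ΣG = 1/20.5 + 1/5.12 + 1/4.55 = 0.4639 (units of 1/kΩ).
Current divider: I(R3) = I_in · G_k/ΣG = 2.24 × (0.2198/0.4639) = 2.24 × 0.4738 = 1.061 mA.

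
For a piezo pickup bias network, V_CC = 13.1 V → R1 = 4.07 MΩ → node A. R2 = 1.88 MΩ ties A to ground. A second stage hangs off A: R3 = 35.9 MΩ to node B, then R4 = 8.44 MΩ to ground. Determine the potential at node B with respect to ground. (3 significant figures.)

The second stage (R3 + R4 = 44.34 MΩ) loads node A in parallel with R2.
Effective lower resistance at A: R2 ‖ 44.34 = 1.804 MΩ.
First divider: V_A = V_CC · 1.804/(4.07 + 1.804) = 4.022 V.
Then the unloaded second divider: V_B = V_A × R4/(R3+R4) = 4.022 × 0.1903 = 0.7657 V.

V_B ≈ 0.766 V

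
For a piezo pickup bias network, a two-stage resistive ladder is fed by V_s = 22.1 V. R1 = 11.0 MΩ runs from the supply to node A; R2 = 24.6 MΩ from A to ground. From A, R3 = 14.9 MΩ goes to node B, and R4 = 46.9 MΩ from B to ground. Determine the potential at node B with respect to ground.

The second stage (R3 + R4 = 61.80 MΩ) loads node A in parallel with R2.
R2 ‖ (R3+R4) = 17.60 MΩ.
First divider: V_A = V_s · 17.60/(11.0 + 17.60) = 13.60 V.
V_B = V_A × 0.7589 = 10.32 V.

V_B ≈ 10.3 V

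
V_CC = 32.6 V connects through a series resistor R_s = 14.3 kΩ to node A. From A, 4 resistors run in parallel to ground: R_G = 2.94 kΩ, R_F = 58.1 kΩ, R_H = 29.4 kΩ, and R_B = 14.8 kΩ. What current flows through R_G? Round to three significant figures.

I ≈ 1.47 mA

Equivalent of the parallel group: R_p = 2.179 kΩ.
V_A by voltage divider: V_A = 32.6 × 2.179/(14.3 + 2.179) = 4.311 V.
I(R_G) = V_A / R_G = 4.311/2.94 = 1.466 mA.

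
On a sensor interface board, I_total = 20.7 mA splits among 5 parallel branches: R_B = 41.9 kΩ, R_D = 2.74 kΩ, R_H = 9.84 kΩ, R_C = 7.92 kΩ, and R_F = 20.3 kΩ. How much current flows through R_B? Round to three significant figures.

Total conductance ΣG = 1/41.9 + 1/2.74 + 1/9.84 + 1/7.92 + 1/20.3 = 0.6660 (units of 1/kΩ).
Current divider: I(R_B) = I_total · G_k/ΣG = 20.7 × (0.02387/0.6660) = 20.7 × 0.03584 = 0.7418 mA.

I ≈ 0.742 mA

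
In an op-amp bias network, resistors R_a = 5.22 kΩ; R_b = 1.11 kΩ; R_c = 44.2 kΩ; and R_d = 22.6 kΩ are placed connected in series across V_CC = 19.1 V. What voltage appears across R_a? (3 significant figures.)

Series total: ΣR = 5.22 + 1.11 + 44.2 + 22.6 = 73.13 kΩ.
V = V_CC · R/ΣR = 19.1 × 0.07138 = 1.363 V.

V ≈ 1.36 V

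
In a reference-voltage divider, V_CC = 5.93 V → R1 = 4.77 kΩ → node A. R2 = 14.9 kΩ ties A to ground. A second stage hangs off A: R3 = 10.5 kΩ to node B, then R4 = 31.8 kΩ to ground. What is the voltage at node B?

Looking into the second stage from A: R3 + R4 = 42.30 kΩ appears in parallel with R2.
Effective lower resistance at A: R2 ‖ 42.30 = 11.02 kΩ.
First divider: V_A = V_CC · 11.02/(4.77 + 11.02) = 4.138 V.
Then the unloaded second divider: V_B = V_A × R4/(R3+R4) = 4.138 × 0.7518 = 3.111 V.

V_B ≈ 3.11 V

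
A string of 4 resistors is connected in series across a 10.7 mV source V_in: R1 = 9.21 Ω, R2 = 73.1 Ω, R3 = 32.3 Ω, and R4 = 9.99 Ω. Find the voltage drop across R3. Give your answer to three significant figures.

ΣR = 9.21 + 73.1 + 32.3 + 9.99 = 124.6 Ω.
By the voltage-divider rule, V = 10.7 × 32.30/124.6 = 2.774 mV.

V ≈ 2.77 mV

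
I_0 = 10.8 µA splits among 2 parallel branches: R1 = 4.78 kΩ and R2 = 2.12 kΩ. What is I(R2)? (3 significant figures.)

I ≈ 7.48 µA

Two-branch current divider: I_k = I_0 · R_other/(R_1 + R_2).
I(R2) = 10.8 × 4.78/(4.78 + 2.12) = 10.8 × 0.6928 = 7.482 µA.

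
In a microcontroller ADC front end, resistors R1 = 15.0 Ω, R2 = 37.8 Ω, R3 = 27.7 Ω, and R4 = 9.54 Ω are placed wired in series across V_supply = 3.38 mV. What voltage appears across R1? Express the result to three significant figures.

ΣR = 15.0 + 37.8 + 27.7 + 9.54 = 90.04 Ω.
Voltage divider: V = V_supply · (15.00 / 90.04) = 3.38 × 0.1666 = 0.5631 mV.

V ≈ 0.563 mV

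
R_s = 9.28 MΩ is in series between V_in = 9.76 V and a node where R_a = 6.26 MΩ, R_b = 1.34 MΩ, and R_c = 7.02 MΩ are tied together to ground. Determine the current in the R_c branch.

I ≈ 0.130 µA

Equivalent of the parallel group: R_p = 0.9538 MΩ.
V_A by voltage divider: V_A = 9.76 × 0.9538/(9.28 + 0.9538) = 0.9096 V.
I(R_c) = V_A / R_c = 0.9096/7.02 = 0.1296 µA.
(Equivalently: I_total = 0.9537 µA, then current-divider fraction G_k/ΣG = 0.1359.)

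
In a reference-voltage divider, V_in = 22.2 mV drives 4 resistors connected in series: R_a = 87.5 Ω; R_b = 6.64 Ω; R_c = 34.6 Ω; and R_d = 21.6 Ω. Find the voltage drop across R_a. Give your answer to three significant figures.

Total series resistance ΣR = 87.5 + 6.64 + 34.6 + 21.6 = 150.3 Ω.
V = V_in · R/ΣR = 22.2 × 0.5820 = 12.92 mV.

V ≈ 12.9 mV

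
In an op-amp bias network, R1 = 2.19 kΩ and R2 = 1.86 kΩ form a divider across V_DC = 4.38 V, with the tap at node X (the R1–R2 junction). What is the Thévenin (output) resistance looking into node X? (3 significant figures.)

R_th ≈ 1.01 kΩ

With V_DC suppressed (replaced by a short), R_th = R1 ‖ R2 = (2.190 × 1.86)/(2.190 + 1.86) = 1.006 kΩ.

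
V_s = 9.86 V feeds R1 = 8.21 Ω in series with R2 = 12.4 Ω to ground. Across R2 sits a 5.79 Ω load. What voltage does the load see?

V_out ≈ 3.20 V

R2 ‖ R_L = (12.4 × 5.79)/(12.4 + 5.79) = 3.947 Ω.
Now apply the divider: V_out = 9.86 × 0.3247 = 3.201 V.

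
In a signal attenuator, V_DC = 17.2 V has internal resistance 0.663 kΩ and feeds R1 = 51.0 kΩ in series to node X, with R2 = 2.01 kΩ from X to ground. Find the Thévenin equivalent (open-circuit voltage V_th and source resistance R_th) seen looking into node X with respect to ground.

V_th ≈ 0.644 V, R_th ≈ 1.93 kΩ

R1' = 0.663 + 51.0 = 51.66 kΩ (source resistance + R1).
With X open, the divider is unloaded: V_th = 17.2 × 2.01/53.67 = 0.6441 V.
Looking into X with the source shorted: R_th = R1'·R2/(R1'+R2) = 51.66 × 2.01/53.67 = 1.935 kΩ.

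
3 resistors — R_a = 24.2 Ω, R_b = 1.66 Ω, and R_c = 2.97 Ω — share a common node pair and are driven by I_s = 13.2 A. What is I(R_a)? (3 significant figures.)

Conductances: ΣG = 1/24.2 + 1/1.66 + 1/2.97 = 0.9804 (1/Ω).
By the current-divider rule, I = I_s · G_k/ΣG = 13.2 × 0.04215 = 0.5563 A.

I ≈ 0.556 A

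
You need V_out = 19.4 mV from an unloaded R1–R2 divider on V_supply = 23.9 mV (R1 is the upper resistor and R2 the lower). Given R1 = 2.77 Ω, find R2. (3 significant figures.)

Required fraction k = V_out/V_supply = 0.8117.
Rearranging, R2 = R1·k/(1−k) = 2.77 × 4.311 = 11.94 Ω.

R2 ≈ 11.9 Ω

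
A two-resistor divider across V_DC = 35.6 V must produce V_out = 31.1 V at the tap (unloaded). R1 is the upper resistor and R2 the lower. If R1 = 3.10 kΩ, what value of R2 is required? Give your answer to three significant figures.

R2 ≈ 21.4 kΩ

V_out/V_DC = R2/(R1+R2) = 0.8736.
Rearranging, R2 = R1·k/(1−k) = 3.10 × 6.911 = 21.42 kΩ.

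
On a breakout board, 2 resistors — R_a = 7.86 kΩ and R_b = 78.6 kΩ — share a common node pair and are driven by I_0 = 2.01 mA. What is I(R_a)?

For two parallel branches, I_k = I_0 · (other R)/(sum of R).
So I = 2.01 × 78.6/86.46 = 1.827 mA.

I ≈ 1.83 mA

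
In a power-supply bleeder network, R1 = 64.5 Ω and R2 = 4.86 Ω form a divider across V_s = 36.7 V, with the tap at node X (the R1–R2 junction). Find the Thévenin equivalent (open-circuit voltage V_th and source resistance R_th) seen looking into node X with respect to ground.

With X open, the divider is unloaded: V_th = 36.7 × 4.86/69.36 = 2.572 V.
Looking into X with the source shorted: R_th = R1·R2/(R1+R2) = 64.50 × 4.86/69.36 = 4.519 Ω.

V_th ≈ 2.57 V, R_th ≈ 4.52 Ω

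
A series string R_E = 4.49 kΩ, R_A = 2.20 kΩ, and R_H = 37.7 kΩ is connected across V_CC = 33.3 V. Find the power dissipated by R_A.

P ≈ 1.24 mW

Series current I = V_CC/ΣR = 33.3/44.39 = 0.7502 mA.
V(R_A) = I·R = 1.650 V; P = V·I = 1.650 × 0.7502 = 1.238 mW.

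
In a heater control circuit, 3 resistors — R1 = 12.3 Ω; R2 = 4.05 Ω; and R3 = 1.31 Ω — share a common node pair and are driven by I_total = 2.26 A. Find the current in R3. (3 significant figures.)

I ≈ 1.58 A

Conductances: ΣG = 1/12.3 + 1/4.05 + 1/1.31 = 1.092 (1/Ω).
By the current-divider rule, I = I_total · G_k/ΣG = 2.26 × 0.6993 = 1.580 A.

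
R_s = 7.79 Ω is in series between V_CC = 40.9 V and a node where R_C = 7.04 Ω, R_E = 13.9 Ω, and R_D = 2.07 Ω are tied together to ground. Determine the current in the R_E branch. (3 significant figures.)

I ≈ 0.458 A

Parallel bank: R_p = 1/(1/7.04 + 1/13.9 + 1/2.07) = 1.435 Ω.
V_A = 40.9 × 1.435/9.225 = 6.361 V.
I(R_E) = V_A / R_E = 6.361/13.9 = 0.4576 A.
(Check via current divider: I_total = 4.434 A; share G_k/ΣG = 0.1032 → same result.)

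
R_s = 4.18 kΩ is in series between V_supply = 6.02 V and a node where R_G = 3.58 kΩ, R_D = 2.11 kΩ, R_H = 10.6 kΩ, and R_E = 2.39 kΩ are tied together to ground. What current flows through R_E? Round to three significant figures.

I ≈ 0.400 mA

Parallel bank: R_p = 1/(1/3.58 + 1/2.11 + 1/10.6 + 1/2.39) = 0.7899 kΩ.
V_A by voltage divider: V_A = 6.02 × 0.7899/(4.18 + 0.7899) = 0.9568 V.
I(R_E) = V_A / R_E = 0.9568/2.39 = 0.4003 mA.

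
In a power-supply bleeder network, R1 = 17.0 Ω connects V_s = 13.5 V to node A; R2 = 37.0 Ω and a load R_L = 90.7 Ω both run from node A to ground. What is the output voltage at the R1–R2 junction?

V_out ≈ 8.20 V

R2 ‖ R_L = (37.0 × 90.7)/(37.0 + 90.7) = 26.28 Ω.
Voltage divider with the loaded lower leg: V_out = 13.5 × 26.28/(17.0 + 26.28) = 13.5 × 0.6072 = 8.197 V.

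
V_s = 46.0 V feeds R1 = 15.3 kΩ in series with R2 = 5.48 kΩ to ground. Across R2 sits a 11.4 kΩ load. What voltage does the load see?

V_out ≈ 8.96 V

First combine the lower leg with the load: R2 ‖ R_L = 3.701 kΩ.
Voltage divider with the loaded lower leg: V_out = 46.0 × 3.701/(15.3 + 3.701) = 46.0 × 0.1948 = 8.960 V.
(Unloaded it would be 12.1 V; the load pulls it down.)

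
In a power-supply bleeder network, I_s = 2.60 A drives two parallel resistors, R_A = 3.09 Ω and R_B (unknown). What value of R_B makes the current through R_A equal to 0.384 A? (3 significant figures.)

The fraction through R_A equals R_B/(R_A+R_B).
With f = 0.1477, R_B = R_A · f/(1−f) = 3.09 × 0.1733 = 0.5355 Ω.

R_B ≈ 0.535 Ω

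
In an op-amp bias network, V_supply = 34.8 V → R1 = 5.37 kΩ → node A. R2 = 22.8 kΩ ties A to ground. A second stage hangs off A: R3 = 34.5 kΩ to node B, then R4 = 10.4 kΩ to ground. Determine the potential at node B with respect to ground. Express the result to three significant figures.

Node A sees R2 in parallel with the series input of stage 2, R3 + R4 = 44.90 kΩ.
R2 ‖ (R3+R4) = 15.12 kΩ.
First divider: V_A = V_supply · 15.12/(5.37 + 15.12) = 25.68 V.
Then the unloaded second divider: V_B = V_A × R4/(R3+R4) = 25.68 × 0.2316 = 5.948 V.

V_B ≈ 5.95 V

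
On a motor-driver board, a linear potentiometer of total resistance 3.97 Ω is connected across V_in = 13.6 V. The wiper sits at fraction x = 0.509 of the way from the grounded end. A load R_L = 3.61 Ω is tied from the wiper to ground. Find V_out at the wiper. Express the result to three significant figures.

V_out ≈ 5.43 V

The pot divides into 1.949 Ω above the wiper and 2.021 Ω below.
(x·R_p) ‖ R_L = 1.296 Ω.
Then V_out = V_in · 1.296/(1.949 + 1.296) = 5.430 V.
(Unloaded: V_out = x·V_in = 6.92 V.)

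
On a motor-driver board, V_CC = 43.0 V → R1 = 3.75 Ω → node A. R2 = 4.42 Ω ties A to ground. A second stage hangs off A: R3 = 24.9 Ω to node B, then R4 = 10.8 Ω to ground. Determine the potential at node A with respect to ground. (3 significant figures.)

The second stage (R3 + R4 = 35.70 Ω) loads node A in parallel with R2.
Effective lower resistance at A: R2 ‖ 35.70 = 3.933 Ω.
First divider: V_A = V_CC · 3.933/(3.75 + 3.933) = 22.01 V.

V_A ≈ 22.0 V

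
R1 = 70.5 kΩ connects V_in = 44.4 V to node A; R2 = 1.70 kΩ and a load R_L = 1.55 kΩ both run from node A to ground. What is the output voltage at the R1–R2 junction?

V_out ≈ 0.505 V

R2 ‖ R_L = (1.70 × 1.55)/(1.70 + 1.55) = 0.8108 kΩ.
Then V_out = V_in · R2'/(R1 + R2') = 44.4 × 0.8108/71.31 = 0.5048 V.
(Unloaded it would be 1.05 V; the load pulls it down.)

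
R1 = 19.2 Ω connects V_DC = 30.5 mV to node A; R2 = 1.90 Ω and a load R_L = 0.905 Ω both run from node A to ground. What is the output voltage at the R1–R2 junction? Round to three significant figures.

V_out ≈ 0.944 mV

First combine the lower leg with the load: R2 ‖ R_L = 0.6130 Ω.
Now apply the divider: V_out = 30.5 × 0.03094 = 0.9437 mV.
(Unloaded it would be 2.75 mV; the load pulls it down.)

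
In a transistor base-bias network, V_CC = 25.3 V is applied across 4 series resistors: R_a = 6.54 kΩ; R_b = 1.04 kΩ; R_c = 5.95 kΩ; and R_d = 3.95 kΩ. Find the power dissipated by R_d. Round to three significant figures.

P ≈ 8.27 mW

The common current is I = 25.3/17.48 = 1.447 mA.
V(R_d) = I·R = 5.717 V; P = V·I = 5.717 × 1.447 = 8.275 mW.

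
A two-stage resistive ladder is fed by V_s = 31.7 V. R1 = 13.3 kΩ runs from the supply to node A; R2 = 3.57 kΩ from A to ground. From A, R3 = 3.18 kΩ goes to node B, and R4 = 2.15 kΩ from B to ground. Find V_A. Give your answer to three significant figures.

The second stage (R3 + R4 = 5.330 kΩ) loads node A in parallel with R2.
R2 ‖ (R3+R4) = 2.138 kΩ.
First divider: V_A = V_s · 2.138/(13.3 + 2.138) = 4.390 V.

V_A ≈ 4.39 V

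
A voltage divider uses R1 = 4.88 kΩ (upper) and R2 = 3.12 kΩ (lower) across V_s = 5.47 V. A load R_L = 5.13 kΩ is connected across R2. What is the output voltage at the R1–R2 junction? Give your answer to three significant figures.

V_out ≈ 1.56 V

R2 ‖ R_L = (3.12 × 5.13)/(3.12 + 5.13) = 1.940 kΩ.
Then V_out = V_s · R2'/(R1 + R2') = 5.47 × 1.940/6.820 = 1.556 V.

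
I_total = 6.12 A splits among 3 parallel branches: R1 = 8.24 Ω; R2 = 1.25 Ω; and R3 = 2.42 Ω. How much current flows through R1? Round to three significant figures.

I ≈ 0.557 A

Total conductance ΣG = 1/8.24 + 1/1.25 + 1/2.42 = 1.335 (units of 1/Ω).
R1 takes the fraction G_k/ΣG = 0.1214/1.335 = 0.09093, so I = 6.12 × 0.09093 = 0.5565 A.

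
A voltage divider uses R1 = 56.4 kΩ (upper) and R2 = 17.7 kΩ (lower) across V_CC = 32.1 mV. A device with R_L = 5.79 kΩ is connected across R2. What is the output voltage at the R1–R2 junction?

The load sits in parallel with R2, giving an effective lower resistance R2' = R2·R_L/(R2+R_L) = 4.363 kΩ.
Now apply the divider: V_out = 32.1 × 0.07180 = 2.305 mV.
(Unloaded it would be 7.67 mV; the load pulls it down.)

V_out ≈ 2.30 mV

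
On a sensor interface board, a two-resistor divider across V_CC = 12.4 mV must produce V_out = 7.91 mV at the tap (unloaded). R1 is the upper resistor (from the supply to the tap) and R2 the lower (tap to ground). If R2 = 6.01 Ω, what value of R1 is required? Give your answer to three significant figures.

R1 ≈ 3.41 Ω

Required fraction k = V_out/V_CC = 0.6379.
Rearranging, R1 = R2·(1−k)/k = 6.01 × 0.5676 = 3.411 Ω.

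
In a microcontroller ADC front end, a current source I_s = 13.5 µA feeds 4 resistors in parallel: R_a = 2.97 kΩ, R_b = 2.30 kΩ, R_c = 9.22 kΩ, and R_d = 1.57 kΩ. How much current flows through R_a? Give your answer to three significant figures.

I ≈ 3.00 µA

Total conductance ΣG = 1/2.97 + 1/2.30 + 1/9.22 + 1/1.57 = 1.517 (units of 1/kΩ).
By the current-divider rule, I = I_s · G_k/ΣG = 13.5 × 0.2220 = 2.997 µA.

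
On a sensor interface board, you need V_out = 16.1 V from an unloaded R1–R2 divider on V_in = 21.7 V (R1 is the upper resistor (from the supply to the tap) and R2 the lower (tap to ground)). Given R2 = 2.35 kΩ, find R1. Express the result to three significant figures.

The divider ratio is R2/(R1+R2) = 16.1/21.7 = 0.7419.
Rearranging, R1 = R2·(1−k)/k = 2.35 × 0.3478 = 0.8174 kΩ.

R1 ≈ 0.817 kΩ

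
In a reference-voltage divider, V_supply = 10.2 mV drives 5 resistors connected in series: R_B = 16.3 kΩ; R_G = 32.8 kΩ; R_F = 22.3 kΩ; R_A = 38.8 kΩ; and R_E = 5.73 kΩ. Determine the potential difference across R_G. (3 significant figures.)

Series total: ΣR = 16.3 + 32.8 + 22.3 + 38.8 + 5.73 = 115.9 kΩ.
By the voltage-divider rule, V = 10.2 × 32.80/115.9 = 2.886 mV.

V ≈ 2.89 mV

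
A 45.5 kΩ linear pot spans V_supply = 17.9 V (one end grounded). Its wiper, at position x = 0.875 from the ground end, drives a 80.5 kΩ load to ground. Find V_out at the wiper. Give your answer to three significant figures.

Split the track: R_lower = x·R_p = 39.81 kΩ, R_upper = (1−x)·R_p = 5.688 kΩ.
R_L loads the lower segment: effective lower R = 26.64 kΩ.
V_out = 17.9 × 26.64/(5.688 + 26.64) = 14.75 V.
(Unloaded: V_out = x·V_supply = 15.7 V.)

V_out ≈ 14.8 V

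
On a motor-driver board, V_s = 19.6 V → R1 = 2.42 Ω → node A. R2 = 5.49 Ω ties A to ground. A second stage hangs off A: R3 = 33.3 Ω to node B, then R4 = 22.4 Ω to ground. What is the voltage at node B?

Node A sees R2 in parallel with the series input of stage 2, R3 + R4 = 55.70 Ω.
Effective lower resistance at A: R2 ‖ 55.70 = 4.997 Ω.
V_A = 19.6 × 4.997/(2.42 + 4.997) = 13.21 V.
V_B = V_A × 0.4022 = 5.311 V.

V_B ≈ 5.31 V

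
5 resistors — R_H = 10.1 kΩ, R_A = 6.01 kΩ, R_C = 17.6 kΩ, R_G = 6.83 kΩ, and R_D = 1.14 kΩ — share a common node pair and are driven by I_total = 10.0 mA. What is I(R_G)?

I ≈ 1.09 mA

Conductances: ΣG = 1/10.1 + 1/6.01 + 1/17.6 + 1/6.83 + 1/1.14 = 1.346 (1/kΩ).
Current divider: I(R_G) = I_total · G_k/ΣG = 10.0 × (0.1464/1.346) = 10.0 × 0.1088 = 1.088 mA.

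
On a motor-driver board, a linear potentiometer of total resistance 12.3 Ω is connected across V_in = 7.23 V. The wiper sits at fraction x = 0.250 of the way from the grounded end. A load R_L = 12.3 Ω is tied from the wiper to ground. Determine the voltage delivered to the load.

Split the track: R_lower = x·R_p = 3.075 Ω, R_upper = (1−x)·R_p = 9.225 Ω.
R_L loads the lower segment: effective lower R = 2.460 Ω.
Then V_out = V_in · 2.460/(9.225 + 2.460) = 1.522 V.

V_out ≈ 1.52 V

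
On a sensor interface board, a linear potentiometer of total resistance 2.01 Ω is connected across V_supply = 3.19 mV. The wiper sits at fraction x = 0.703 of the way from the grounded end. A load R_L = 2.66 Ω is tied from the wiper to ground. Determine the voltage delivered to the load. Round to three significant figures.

V_out ≈ 1.94 mV

The pot divides into 0.5970 Ω above the wiper and 1.413 Ω below.
Lower segment in parallel with the load: 1.413 ‖ 2.66 = 0.9228 Ω.
Then V_out = V_supply · 0.9228/(0.5970 + 0.9228) = 1.937 mV.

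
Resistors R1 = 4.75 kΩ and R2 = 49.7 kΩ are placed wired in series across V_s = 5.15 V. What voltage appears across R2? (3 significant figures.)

Total series resistance ΣR = 4.75 + 49.7 = 54.45 kΩ.
By the voltage-divider rule, V = 5.15 × 49.70/54.45 = 4.701 V.

V ≈ 4.70 V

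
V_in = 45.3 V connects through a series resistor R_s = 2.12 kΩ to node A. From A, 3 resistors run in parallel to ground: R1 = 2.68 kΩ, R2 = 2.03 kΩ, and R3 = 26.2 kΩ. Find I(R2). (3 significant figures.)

Equivalent of the parallel group: R_p = 1.106 kΩ.
Node voltage V_A = V_in · R_p/(R_s + R_p) = 45.3 × 0.3429 = 15.53 V.
Branch current I = V_A/R2 = 15.53/2.03 = 7.652 mA.

I ≈ 7.65 mA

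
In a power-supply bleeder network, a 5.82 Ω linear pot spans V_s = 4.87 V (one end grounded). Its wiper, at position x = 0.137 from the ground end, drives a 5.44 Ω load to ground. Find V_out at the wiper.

V_out ≈ 0.592 V

Split the track: R_lower = x·R_p = 0.7973 Ω, R_upper = (1−x)·R_p = 5.023 Ω.
Lower segment in parallel with the load: 0.7973 ‖ 5.44 = 0.6954 Ω.
Loaded-divider output: V_out = 4.87 × 0.1216 = 0.5923 V.
(Unloaded: V_out = x·V_s = 0.667 V.)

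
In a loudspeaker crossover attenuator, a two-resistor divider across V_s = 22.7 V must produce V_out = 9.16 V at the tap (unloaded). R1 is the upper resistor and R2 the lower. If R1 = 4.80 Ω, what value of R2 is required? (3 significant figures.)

The divider ratio is R2/(R1+R2) = 9.16/22.7 = 0.4035.
So R2 = R1 · V_out/(V_s − V_out) = 4.80 × 9.16/(22.7 − 9.16) = 4.80 × 0.6765 = 3.247 Ω.

R2 ≈ 3.25 Ω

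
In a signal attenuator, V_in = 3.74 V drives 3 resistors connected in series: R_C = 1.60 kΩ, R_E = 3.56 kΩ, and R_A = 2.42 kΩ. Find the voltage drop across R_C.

V ≈ 0.789 V

Series total: ΣR = 1.60 + 3.56 + 2.42 = 7.580 kΩ.
V = V_in · R/ΣR = 3.74 × 0.2111 = 0.7894 V.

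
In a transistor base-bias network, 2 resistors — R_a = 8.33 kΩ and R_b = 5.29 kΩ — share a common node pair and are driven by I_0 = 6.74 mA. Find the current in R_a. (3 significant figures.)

For two parallel branches, I_k = I_0 · (other R)/(sum of R).
I(R_a) = 6.74 × 5.29/(8.33 + 5.29) = 6.74 × 0.3884 = 2.618 mA.

I ≈ 2.62 mA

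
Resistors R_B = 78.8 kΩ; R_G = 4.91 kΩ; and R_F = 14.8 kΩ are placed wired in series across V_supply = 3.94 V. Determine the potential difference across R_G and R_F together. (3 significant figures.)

Total series resistance ΣR = 78.8 + 4.91 + 14.8 = 98.51 kΩ.
R_{R_G..R_F} = 4.91 + 14.8 = 19.71 kΩ.
Voltage divider: V = V_supply · (19.71 / 98.51) = 3.94 × 0.2001 = 0.7883 V.

V ≈ 0.788 V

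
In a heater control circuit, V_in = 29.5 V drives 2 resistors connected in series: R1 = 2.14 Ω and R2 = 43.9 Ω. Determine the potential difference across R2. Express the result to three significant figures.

Series total: ΣR = 2.14 + 43.9 = 46.04 Ω.
By the voltage-divider rule, V = 29.5 × 43.90/46.04 = 28.13 V.

V ≈ 28.1 V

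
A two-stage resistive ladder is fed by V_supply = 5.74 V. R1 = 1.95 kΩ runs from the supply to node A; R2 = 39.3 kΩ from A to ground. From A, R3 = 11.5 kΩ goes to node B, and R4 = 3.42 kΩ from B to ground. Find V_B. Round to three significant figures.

Node A sees R2 in parallel with the series input of stage 2, R3 + R4 = 14.92 kΩ.
Effective lower resistance at A: R2 ‖ 14.92 = 10.81 kΩ.
First divider: V_A = V_supply · 10.81/(1.95 + 10.81) = 4.863 V.
V_B = V_A × 0.2292 = 1.115 V.

V_B ≈ 1.11 V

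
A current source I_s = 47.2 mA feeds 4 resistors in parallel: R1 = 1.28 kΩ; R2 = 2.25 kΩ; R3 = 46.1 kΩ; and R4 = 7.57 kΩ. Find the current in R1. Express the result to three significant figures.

I ≈ 26.7 mA

Total conductance ΣG = 1/1.28 + 1/2.25 + 1/46.1 + 1/7.57 = 1.379 (units of 1/kΩ).
By the current-divider rule, I = I_s · G_k/ΣG = 47.2 × 0.5663 = 26.73 mA.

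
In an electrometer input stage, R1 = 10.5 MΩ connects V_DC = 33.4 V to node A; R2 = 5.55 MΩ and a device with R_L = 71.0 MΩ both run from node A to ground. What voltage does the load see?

First combine the lower leg with the load: R2 ‖ R_L = 5.148 MΩ.
Now apply the divider: V_out = 33.4 × 0.3290 = 10.99 V.
(Unloaded it would be 11.5 V; the load pulls it down.)

V_out ≈ 11.0 V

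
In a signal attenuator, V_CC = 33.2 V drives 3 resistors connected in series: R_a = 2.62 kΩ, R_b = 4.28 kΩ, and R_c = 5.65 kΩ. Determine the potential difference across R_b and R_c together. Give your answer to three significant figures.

V ≈ 26.3 V

Total series resistance ΣR = 2.62 + 4.28 + 5.65 = 12.55 kΩ.
R_{R_b..R_c} = 4.28 + 5.65 = 9.930 kΩ.
V = V_CC · R/ΣR = 33.2 × 0.7912 = 26.27 V.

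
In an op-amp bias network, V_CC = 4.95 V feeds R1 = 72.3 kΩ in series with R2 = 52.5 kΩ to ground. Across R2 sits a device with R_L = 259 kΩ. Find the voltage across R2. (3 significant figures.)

V_out ≈ 1.86 V

First combine the lower leg with the load: R2 ‖ R_L = 43.65 kΩ.
Voltage divider with the loaded lower leg: V_out = 4.95 × 43.65/(72.3 + 43.65) = 4.95 × 0.3765 = 1.863 V.
(Unloaded it would be 2.08 V; the load pulls it down.)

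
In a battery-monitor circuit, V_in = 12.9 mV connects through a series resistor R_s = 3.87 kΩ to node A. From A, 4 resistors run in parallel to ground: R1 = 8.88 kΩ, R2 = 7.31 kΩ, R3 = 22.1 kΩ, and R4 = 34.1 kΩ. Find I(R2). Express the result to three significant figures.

I ≈ 0.783 µA

Combine the parallel branches: R_p = (1/8.88 + 1/7.31 + 1/22.1 + 1/34.1)⁻¹ = 3.087 kΩ.
V_A = 12.9 × 3.087/6.957 = 5.724 mV.
Branch current I = V_A/R2 = 5.724/7.31 = 0.7830 µA.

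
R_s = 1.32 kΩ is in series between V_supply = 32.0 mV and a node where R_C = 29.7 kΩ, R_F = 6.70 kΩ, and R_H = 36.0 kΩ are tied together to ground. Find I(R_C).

Combine the parallel branches: R_p = (1/29.7 + 1/6.70 + 1/36.0)⁻¹ = 4.746 kΩ.
V_A by voltage divider: V_A = 32.0 × 4.746/(1.32 + 4.746) = 25.04 mV.
Branch current I = V_A/R_C = 25.04/29.7 = 0.8430 µA.

I ≈ 0.843 µA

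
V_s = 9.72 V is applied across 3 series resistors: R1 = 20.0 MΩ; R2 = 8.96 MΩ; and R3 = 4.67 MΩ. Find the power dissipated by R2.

P ≈ 0.748 µW

The common current is I = 9.72/33.63 = 0.2890 µA.
V(R2) = I·R = 2.590 V; P = V·I = 2.590 × 0.2890 = 0.7485 µW.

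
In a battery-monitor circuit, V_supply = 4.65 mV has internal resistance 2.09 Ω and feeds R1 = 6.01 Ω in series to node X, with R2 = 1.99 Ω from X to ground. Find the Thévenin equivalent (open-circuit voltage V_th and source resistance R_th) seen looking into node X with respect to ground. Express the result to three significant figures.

V_th ≈ 0.917 mV, R_th ≈ 1.60 Ω

R1' = 2.09 + 6.01 = 8.100 Ω (source resistance + R1).
Open-circuit (no load on X): V_th = V_supply · R2/(R1' + R2) = 4.65 × 1.99/(8.100 + 1.99) = 0.9171 mV.
Looking into X with the source shorted: R_th = R1'·R2/(R1'+R2) = 8.100 × 1.99/10.09 = 1.598 Ω.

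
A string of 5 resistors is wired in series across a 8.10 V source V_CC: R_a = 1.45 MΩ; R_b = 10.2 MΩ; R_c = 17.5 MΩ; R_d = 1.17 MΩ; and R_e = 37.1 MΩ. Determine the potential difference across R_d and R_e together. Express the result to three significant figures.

ΣR = 1.45 + 10.2 + 17.5 + 1.17 + 37.1 = 67.42 MΩ.
R_{R_d..R_e} = 1.17 + 37.1 = 38.27 MΩ.
Voltage divider: V = V_CC · (38.27 / 67.42) = 8.10 × 0.5676 = 4.598 V.

V ≈ 4.60 V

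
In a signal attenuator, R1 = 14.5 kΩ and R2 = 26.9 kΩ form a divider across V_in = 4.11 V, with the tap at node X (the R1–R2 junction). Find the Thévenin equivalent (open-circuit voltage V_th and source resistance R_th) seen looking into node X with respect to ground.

Open-circuit (no load on X): V_th = V_in · R2/(R1 + R2) = 4.11 × 26.9/(14.50 + 26.9) = 2.671 V.
With V_in suppressed (replaced by a short), R_th = R1 ‖ R2 = (14.50 × 26.9)/(14.50 + 26.9) = 9.421 kΩ.

V_th ≈ 2.67 V, R_th ≈ 9.42 kΩ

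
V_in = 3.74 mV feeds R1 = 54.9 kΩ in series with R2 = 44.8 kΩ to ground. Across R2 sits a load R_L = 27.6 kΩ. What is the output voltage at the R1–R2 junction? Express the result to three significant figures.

V_out ≈ 0.887 mV

R2 ‖ R_L = (44.8 × 27.6)/(44.8 + 27.6) = 17.08 kΩ.
Then V_out = V_in · R2'/(R1 + R2') = 3.74 × 17.08/71.98 = 0.8874 mV.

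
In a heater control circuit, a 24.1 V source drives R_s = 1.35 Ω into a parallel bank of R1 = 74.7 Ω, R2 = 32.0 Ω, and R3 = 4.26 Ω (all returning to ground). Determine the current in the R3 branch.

Equivalent of the parallel group: R_p = 3.579 Ω.
V_A = 24.1 × 3.579/4.929 = 17.50 V.
I(R3) = V_A / R3 = 17.50/4.26 = 4.108 A.

I ≈ 4.11 A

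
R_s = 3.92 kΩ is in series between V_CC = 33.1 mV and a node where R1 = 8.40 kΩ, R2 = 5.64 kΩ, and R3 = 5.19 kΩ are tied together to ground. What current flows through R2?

I ≈ 2.01 µA

Equivalent of the parallel group: R_p = 2.045 kΩ.
Node voltage V_A = V_CC · R_p/(R_s + R_p) = 33.1 × 0.3428 = 11.35 mV.
I(R2) = V_A / R2 = 11.35/5.64 = 2.012 µA.
(Check via current divider: I_total = 5.549 µA; share G_k/ΣG = 0.3626 → same result.)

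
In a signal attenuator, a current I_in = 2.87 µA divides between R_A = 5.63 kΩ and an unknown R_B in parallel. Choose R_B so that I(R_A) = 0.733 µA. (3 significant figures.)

In a two-way split, I_A/I_in = R_B/(R_A + R_B).
With f = 0.2554, R_B = R_A · f/(1−f) = 5.63 × 0.3430 = 1.931 kΩ.

R_B ≈ 1.93 kΩ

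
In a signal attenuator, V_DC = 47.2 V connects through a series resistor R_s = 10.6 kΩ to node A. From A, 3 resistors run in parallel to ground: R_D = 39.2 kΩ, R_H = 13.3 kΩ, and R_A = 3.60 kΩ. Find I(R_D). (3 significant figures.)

I ≈ 0.240 mA

Equivalent of the parallel group: R_p = 2.642 kΩ.
V_A by voltage divider: V_A = 47.2 × 2.642/(10.6 + 2.642) = 9.418 V.
Branch current I = V_A/R_D = 9.418/39.2 = 0.2402 mA.
(Check via current divider: I_total = 3.564 mA; share G_k/ΣG = 0.06740 → same result.)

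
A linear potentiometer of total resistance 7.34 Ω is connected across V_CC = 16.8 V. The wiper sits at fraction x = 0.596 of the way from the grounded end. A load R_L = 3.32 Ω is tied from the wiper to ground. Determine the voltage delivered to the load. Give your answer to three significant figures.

V_out ≈ 6.53 V

Split the track: R_lower = x·R_p = 4.375 Ω, R_upper = (1−x)·R_p = 2.965 Ω.
R_L loads the lower segment: effective lower R = 1.888 Ω.
Then V_out = V_CC · 1.888/(2.965 + 1.888) = 6.534 V.
(Unloaded: V_out = x·V_CC = 10.0 V.)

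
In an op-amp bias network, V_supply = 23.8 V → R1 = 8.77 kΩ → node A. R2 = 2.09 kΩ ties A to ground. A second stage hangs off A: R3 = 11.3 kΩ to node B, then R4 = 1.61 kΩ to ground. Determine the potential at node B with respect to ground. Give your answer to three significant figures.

V_B ≈ 0.505 V

Node A sees R2 in parallel with the series input of stage 2, R3 + R4 = 12.91 kΩ.
R2 ‖ (R3+R4) = 1.799 kΩ.
So V_A = 23.8 × 0.1702 = 4.051 V.
V_B = V_A × 0.1247 = 0.5052 V.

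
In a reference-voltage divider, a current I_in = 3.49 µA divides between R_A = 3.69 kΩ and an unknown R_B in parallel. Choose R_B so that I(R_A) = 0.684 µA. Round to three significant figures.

In a two-way split, I_A/I_in = R_B/(R_A + R_B).
0.684/3.49 = R_B/(R_A + R_B) → R_B = R_A · (0.1960)/(1 − 0.1960) = 3.69 × 0.2438 = 0.8995 kΩ.

R_B ≈ 0.899 kΩ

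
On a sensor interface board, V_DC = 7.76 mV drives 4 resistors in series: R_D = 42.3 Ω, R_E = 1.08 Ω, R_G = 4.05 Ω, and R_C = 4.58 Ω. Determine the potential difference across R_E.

V ≈ 0.161 mV

Total series resistance ΣR = 42.3 + 1.08 + 4.05 + 4.58 = 52.01 Ω.
Voltage divider: V = V_DC · (1.080 / 52.01) = 7.76 × 0.02077 = 0.1611 mV.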